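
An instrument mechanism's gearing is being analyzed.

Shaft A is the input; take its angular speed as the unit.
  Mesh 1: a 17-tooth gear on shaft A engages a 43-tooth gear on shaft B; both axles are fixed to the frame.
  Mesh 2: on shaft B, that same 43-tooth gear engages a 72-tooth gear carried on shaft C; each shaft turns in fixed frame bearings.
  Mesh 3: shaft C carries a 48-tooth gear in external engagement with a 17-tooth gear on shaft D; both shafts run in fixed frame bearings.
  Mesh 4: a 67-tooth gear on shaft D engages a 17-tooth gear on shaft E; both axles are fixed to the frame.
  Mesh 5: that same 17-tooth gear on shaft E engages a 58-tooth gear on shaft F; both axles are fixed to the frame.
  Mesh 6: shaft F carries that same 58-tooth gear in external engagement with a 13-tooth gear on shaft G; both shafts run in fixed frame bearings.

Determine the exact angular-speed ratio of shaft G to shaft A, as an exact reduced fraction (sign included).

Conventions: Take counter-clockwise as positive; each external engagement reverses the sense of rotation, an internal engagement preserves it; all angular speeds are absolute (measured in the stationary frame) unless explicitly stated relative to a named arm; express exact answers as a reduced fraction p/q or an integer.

class = fixed-axis compound train [6 meshes; 6 ratios multiply, 6 sense flips]
mesh 1 [17T→43T]: running ratio 17/43, sense −
mesh 2 [43T→72T]: running ratio 17/72, sense +
mesh 3 [48T→17T]: running ratio 2/3, sense −
mesh 4 [67T→17T]: running ratio 134/51, sense +
mesh 5 [17T→58T]: running ratio 67/87, sense −
mesh 6 [58T→13T]: running ratio 134/39, sense +
ω_out/ω_in = 134/39

134/39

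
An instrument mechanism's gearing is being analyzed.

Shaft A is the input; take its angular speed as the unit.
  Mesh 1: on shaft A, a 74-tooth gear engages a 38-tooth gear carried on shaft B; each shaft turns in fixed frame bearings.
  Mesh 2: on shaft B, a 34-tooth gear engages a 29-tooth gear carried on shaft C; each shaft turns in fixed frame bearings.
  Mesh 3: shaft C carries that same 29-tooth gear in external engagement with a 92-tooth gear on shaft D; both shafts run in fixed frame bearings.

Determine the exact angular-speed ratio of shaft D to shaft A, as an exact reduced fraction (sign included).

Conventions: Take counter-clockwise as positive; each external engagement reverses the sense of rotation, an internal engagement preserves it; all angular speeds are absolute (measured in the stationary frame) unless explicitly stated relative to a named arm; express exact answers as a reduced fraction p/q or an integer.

-629/874

class = fixed-axis compound train [3 meshes; 3 ratios multiply, 3 sense flips]
mesh 1 [74T→38T]: running ratio 37/19, sense −
mesh 2 [34T→29T]: running ratio 1258/551, sense +
mesh 3 [29T→92T]: running ratio 629/874, sense −
ω_out/ω_in = -629/874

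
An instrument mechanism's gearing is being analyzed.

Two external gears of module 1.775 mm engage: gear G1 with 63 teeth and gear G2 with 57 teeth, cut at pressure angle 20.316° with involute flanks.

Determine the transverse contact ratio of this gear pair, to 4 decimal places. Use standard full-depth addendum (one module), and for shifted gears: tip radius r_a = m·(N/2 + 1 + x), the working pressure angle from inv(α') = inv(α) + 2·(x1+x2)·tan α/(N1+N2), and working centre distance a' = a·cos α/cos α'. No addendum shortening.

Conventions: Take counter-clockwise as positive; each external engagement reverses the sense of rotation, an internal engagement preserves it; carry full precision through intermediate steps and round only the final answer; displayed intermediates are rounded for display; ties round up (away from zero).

topology: single-mesh involute geometry — m = 1.775, 63T/57T pair
base radii: r_b1 = 52.434296, r_b2 = 47.440554
tip radii: r_a1 = 57.687500, r_a2 = 52.362500
no profile shift: α' = α, a' = a
action lengths: √(r_a1²−r_b1²) = 24.051866, √(r_a2²−r_b2²) = 22.163603
base pitch p_b = π·m·cos α = 5.229435
CR = (24.051866 + 22.163603 − 106.500000·sin 20.31600°)/5.229435 = 1.766717
contact ratio ≈ 1.7667

1.7667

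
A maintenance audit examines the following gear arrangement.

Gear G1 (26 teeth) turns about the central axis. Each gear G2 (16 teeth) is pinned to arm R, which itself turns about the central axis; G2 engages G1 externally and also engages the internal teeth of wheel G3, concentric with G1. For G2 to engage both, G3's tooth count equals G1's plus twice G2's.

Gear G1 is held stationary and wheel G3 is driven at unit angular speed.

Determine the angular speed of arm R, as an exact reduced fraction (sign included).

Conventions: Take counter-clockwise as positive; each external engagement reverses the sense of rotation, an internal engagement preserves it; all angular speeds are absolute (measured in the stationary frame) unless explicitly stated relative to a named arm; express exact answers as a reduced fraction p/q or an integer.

29/42

topology: planetary set — G1 26T / G2 16T / G3 58T, arm = carrier (Willis)
ring teeth: 26 + 2·16 = 58
26(ω_sun−ω_arm) = −58(ω_ring−ω_arm),  ω_sun = 0, ω_ring = 1
26(0−ω_arm) = −58(1−ω_arm)  ⇒  84·ω_arm = 58  ⇒  ω_arm = 29/42
exact speed ratio = 29/42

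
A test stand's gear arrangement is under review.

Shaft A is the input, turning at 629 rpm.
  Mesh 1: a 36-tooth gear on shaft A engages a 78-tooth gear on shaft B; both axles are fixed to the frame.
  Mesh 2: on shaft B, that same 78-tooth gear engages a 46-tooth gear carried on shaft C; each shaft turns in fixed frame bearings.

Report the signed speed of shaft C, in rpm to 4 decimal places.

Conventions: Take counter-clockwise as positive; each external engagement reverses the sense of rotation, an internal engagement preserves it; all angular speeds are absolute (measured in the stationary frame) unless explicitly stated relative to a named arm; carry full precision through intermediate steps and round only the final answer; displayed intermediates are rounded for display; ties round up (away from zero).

+492.2609 rpm

2-mesh fixed-axis compound train (all bearings frame-fixed)
mesh 1 [36T→78T]: ω = 629.0000×36/78 = 290.3077 rpm, sense flips to −
mesh 2 [78T→46T]: ω = 290.3077×78/46 = 492.2609 rpm, sense flips to +
signed output speed = +492.2609 rpm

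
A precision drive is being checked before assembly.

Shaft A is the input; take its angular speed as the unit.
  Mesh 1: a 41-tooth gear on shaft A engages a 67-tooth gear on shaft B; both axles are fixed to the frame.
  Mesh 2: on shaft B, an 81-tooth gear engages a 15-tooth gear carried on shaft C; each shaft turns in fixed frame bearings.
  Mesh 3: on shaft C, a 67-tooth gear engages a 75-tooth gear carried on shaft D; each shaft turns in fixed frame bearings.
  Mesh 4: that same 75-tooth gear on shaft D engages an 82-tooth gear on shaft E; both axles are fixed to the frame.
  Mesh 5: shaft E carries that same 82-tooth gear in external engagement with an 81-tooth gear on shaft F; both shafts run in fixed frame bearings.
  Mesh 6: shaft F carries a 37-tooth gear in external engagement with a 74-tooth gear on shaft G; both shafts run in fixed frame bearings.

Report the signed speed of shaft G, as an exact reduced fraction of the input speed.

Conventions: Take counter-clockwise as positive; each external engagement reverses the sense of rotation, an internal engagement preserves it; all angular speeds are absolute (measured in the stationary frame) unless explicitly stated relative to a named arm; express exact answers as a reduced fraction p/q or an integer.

6-mesh fixed-axis compound train (all bearings frame-fixed)
mesh 1 [41T→67T]: |ω|/ω_in = 1×41/67 = 41/67, sense flips to −
mesh 2 [81T→15T]: |ω|/ω_in = (41/67)×81/15 = 1107/335, sense flips to +
mesh 3 [67T→75T]: |ω|/ω_in = (1107/335)×67/75 = 369/125, sense flips to −
mesh 4 [75T→82T]: |ω|/ω_in = (369/125)×75/82 = 27/10, sense flips to +
mesh 5 [82T→81T]: |ω|/ω_in = (27/10)×82/81 = 41/15, sense flips to −
mesh 6 [37T→74T]: |ω|/ω_in = (41/15)×37/74 = 41/30, sense flips to +
signed output speed (× input speed) = 41/30

41/30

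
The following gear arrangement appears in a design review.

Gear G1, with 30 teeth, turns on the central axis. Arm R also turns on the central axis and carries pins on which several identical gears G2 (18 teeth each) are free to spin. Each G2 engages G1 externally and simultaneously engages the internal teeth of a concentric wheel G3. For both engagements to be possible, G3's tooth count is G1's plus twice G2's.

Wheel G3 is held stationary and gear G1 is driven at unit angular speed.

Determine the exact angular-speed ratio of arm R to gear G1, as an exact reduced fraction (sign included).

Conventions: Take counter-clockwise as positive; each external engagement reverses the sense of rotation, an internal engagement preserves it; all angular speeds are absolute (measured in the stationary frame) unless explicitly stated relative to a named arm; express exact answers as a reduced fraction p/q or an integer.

5/16

class = planetary set [G3 = 30+2·18 = 66; Willis about the carrier]
ring teeth: 30 + 2·18 = 66
30(ω_sun−ω_arm) = −66(ω_ring−ω_arm),  ω_ring = 0, ω_sun = 1
30(1−ω_arm) = −66(0−ω_arm)  ⇒  96·ω_arm = 30  ⇒  ω_arm = 5/16
ω_out/ω_in = 5/16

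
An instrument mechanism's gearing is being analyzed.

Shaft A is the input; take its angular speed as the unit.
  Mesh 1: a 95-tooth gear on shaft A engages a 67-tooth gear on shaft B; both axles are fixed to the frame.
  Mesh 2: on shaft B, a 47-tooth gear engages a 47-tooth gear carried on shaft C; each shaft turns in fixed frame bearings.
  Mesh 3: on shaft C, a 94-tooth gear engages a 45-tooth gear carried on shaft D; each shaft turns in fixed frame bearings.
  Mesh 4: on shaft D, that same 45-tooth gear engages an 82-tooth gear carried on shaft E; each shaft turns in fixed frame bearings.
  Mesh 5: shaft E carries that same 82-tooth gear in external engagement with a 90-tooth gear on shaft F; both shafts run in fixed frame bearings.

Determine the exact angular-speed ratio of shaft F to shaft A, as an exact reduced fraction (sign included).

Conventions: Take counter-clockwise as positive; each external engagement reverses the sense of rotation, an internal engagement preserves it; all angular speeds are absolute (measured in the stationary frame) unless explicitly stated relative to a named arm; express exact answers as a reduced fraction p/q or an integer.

-893/603

class = fixed-axis compound train [5 meshes; 5 ratios multiply, 5 sense flips]
mesh 1 [95T→67T]: running ratio 95/67, sense −
mesh 2 [47T→47T]: running ratio 95/67, sense +
mesh 3 [94T→45T]: running ratio 1786/603, sense −
mesh 4 [45T→82T]: running ratio 4465/2747, sense +
mesh 5 [82T→90T]: running ratio 893/603, sense −
ω_out/ω_in = -893/603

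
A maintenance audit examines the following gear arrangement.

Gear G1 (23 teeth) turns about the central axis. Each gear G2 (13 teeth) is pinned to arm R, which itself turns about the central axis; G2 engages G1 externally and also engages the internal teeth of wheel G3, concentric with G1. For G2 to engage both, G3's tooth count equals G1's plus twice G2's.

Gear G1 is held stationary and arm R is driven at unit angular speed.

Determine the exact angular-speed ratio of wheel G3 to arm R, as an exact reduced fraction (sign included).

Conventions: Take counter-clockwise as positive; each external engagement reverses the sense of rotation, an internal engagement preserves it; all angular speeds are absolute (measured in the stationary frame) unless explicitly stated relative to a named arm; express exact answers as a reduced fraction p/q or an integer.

72/49

topology: planetary set — G1 23T / G2 13T / G3 49T, arm = carrier (Willis)
ring teeth: 23 + 2·13 = 49
23(ω_sun−ω_arm) = −49(ω_ring−ω_arm),  ω_sun = 0, ω_arm = 1
ω_ring = 1 − (23/49)(0−1) = 72/49
ω_out/ω_in = 72/49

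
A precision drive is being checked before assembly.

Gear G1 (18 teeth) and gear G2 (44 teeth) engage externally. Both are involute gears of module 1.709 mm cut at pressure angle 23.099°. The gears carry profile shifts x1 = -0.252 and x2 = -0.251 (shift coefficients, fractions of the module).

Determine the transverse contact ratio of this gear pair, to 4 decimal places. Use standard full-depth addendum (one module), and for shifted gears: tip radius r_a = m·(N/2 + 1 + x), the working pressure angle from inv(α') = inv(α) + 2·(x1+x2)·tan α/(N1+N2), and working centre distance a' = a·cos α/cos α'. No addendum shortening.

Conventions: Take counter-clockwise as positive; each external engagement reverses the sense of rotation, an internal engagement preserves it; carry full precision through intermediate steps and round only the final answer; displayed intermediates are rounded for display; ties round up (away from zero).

1.6604

single-mesh involute tooth geometry (18T engaging 44T at module 1.709)
base radii: r_b1 = 14.147880, r_b2 = 34.583706
tip radii: r_a1 = 16.659332, r_a2 = 38.878041
inv(α') = inv(23.099°) + 2·(-0.252-0.251)·tan α/(18+44) = 0.01644136  ⇒  α' = 20.64204°
a' = a·cos α / cos α' = 52.9790·cos 23.099°/cos 20.64204° = 52.074724
action lengths: √(r_a1²−r_b1²) = 8.796070, √(r_a2²−r_b2²) = 17.761457
base pitch p_b = π·m·cos α = 4.938542
CR = (8.796070 + 17.761457 − 52.074724·sin 20.64204°)/4.938542 = 1.660350
contact ratio ≈ 1.6604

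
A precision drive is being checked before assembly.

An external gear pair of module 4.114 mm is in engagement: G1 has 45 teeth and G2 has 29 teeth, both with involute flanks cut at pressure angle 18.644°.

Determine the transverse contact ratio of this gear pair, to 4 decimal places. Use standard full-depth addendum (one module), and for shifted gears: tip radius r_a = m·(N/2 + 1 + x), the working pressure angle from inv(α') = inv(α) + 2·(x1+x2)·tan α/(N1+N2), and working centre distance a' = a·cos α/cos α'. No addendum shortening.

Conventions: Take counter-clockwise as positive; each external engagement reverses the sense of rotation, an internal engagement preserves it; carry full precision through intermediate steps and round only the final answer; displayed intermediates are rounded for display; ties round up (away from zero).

1.7581

topology: single-mesh involute geometry — m = 4.114, 45T/29T pair
base radii: r_b1 = 87.707484, r_b2 = 56.522601
tip radii: r_a1 = 96.679000, r_a2 = 63.767000
no profile shift: α' = α, a' = a
action lengths: √(r_a1²−r_b1²) = 40.672181, √(r_a2²−r_b2²) = 29.519924
base pitch p_b = π·m·cos α = 12.246275
CR = (40.672181 + 29.519924 − 152.218000·sin 18.64400°)/12.246275 = 1.758084
contact ratio ≈ 1.7581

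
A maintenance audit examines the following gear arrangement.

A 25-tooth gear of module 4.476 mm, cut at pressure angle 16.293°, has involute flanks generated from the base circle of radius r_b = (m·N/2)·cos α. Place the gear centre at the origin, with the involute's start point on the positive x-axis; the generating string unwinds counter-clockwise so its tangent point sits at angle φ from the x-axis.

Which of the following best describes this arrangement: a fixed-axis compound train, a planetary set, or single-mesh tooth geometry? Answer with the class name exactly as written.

recognized (one wheel, involute flank): single-mesh tooth geometry, m = 4.476, N = 25
classification: single-mesh tooth geometry

single-mesh tooth geometry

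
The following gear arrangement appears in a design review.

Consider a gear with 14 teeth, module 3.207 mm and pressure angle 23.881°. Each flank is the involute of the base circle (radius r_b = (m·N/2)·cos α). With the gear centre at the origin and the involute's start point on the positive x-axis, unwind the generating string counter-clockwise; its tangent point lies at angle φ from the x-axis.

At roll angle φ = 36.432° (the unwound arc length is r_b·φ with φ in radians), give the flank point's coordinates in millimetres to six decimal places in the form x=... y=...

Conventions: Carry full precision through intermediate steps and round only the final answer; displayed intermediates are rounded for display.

x=24.266696 y=1.688984

class = single-mesh tooth geometry [base-circle involute, m = 3.207, 14T]
pitch radius r_p = m·N/2 = 3.207·14/2 = 22.449000
base radius r_b = r_p·cos α = 22.449000·cos 23.881° = 20.527102
roll angle φ = 36.432° = 0.63585835 rad
x = r_b·(cos φ + φ·sin φ) = 24.266696
y = r_b·(sin φ − φ·cos φ) = 1.688984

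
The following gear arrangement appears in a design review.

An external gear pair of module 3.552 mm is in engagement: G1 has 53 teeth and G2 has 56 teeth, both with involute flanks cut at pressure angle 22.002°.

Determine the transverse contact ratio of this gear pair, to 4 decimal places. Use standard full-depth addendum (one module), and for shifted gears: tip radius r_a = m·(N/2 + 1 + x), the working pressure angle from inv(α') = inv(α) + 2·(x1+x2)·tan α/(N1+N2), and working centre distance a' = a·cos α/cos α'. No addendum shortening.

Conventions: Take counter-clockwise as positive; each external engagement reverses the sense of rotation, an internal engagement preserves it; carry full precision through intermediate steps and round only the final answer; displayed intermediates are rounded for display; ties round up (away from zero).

1.6679

recognized (one external pair, fixed centres): single-mesh tooth geometry, m = 3.552, N1 = 53, N2 = 56
base radii: r_b1 = 87.272731, r_b2 = 92.212697
tip radii: r_a1 = 97.680000, r_a2 = 103.008000
no profile shift: α' = α, a' = a
action lengths: √(r_a1²−r_b1²) = 43.873145, √(r_a2²−r_b2²) = 45.907152
base pitch p_b = π·m·cos α = 10.346240
CR = (43.873145 + 45.907152 − 193.584000·sin 22.00200°)/10.346240 = 1.667870
contact ratio ≈ 1.6679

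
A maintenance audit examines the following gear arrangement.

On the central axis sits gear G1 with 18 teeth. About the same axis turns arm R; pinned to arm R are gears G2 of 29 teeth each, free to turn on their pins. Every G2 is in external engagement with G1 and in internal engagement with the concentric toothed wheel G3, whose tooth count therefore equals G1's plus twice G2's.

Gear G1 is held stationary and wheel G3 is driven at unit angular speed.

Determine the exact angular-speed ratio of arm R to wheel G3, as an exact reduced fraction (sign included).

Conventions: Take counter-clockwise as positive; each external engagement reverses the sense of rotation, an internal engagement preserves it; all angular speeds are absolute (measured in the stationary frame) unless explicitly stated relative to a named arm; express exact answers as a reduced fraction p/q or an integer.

38/47

class = planetary set [G3 = 18+2·29 = 76; Willis about the carrier]
ring teeth: 18 + 2·29 = 76
18(ω_sun−ω_arm) = −76(ω_ring−ω_arm),  ω_sun = 0, ω_ring = 1
18(0−ω_arm) = −76(1−ω_arm)  ⇒  94·ω_arm = 76  ⇒  ω_arm = 38/47
ω_out/ω_in = 38/47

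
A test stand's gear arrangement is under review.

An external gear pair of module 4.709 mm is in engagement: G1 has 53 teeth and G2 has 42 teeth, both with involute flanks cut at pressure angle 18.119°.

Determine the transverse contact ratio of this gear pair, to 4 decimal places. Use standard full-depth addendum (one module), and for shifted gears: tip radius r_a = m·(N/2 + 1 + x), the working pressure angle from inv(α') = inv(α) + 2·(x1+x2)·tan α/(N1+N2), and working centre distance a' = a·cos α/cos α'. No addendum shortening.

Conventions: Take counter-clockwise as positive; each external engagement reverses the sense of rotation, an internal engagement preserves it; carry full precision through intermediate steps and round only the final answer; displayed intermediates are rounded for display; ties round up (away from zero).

class = single-mesh tooth geometry [involute pair 53T × 42T, m = 4.709]
base radii: r_b1 = 118.600570, r_b2 = 93.985357
tip radii: r_a1 = 129.497500, r_a2 = 103.598000
no profile shift: α' = α, a' = a
action lengths: √(r_a1²−r_b1²) = 51.995263, √(r_a2²−r_b2²) = 43.580939
base pitch p_b = π·m·cos α = 14.060177
CR = (51.995263 + 43.580939 − 223.677500·sin 18.11900°)/14.060177 = 1.850217
contact ratio ≈ 1.8502

1.8502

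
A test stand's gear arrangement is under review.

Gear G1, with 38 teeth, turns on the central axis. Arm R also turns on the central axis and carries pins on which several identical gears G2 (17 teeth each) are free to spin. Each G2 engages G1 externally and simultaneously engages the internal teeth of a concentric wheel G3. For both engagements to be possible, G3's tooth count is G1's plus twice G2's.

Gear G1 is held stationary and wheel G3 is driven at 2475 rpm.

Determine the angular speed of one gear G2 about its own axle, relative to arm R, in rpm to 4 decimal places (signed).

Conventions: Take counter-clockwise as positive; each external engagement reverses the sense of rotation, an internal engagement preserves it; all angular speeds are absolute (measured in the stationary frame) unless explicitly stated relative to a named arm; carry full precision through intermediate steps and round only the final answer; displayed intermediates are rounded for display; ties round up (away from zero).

+3621.1765 rpm

topology: planetary set — G1 38T / G2 17T / G3 72T, arm = carrier (Willis)
normalise by the input: solve with ω_ring = 1, then scale by 2475 rpm
ring teeth: 38 + 2·17 = 72
38(ω_sun−ω_arm) = −72(ω_ring−ω_arm),  ω_sun = 0, ω_ring = 1
38(0−ω_arm) = −72(1−ω_arm)  ⇒  110·ω_arm = 72  ⇒  ω_arm = 36/55
sun–planet mesh: 38·(0−36/55) = −17·(ω_p−ω_arm)  ⇒  ω_p−ω_arm = 1368/935
scale: ω_p−ω_arm = 1368/935 × 2475 rpm = +3621.1765 rpm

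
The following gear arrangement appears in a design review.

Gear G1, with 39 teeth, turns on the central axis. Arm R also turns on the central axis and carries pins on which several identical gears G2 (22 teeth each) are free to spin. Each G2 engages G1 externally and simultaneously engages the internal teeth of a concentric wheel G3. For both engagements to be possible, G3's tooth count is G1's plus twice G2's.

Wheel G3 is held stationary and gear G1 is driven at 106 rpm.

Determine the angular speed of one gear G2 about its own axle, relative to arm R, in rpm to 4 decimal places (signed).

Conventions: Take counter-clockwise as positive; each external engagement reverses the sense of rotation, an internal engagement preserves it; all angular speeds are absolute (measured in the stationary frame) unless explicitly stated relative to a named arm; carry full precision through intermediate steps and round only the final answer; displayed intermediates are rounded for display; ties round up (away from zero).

-127.8398 rpm

class = planetary set [G3 = 39+2·22 = 83; Willis about the carrier]
normalise by the input: solve with ω_sun = 1, then scale by 106 rpm
ring teeth: 39 + 2·22 = 83
39(ω_sun−ω_arm) = −83(ω_ring−ω_arm),  ω_ring = 0, ω_sun = 1
39(1−ω_arm) = −83(0−ω_arm)  ⇒  122·ω_arm = 39  ⇒  ω_arm = 39/122
sun–planet mesh: 39·(1−39/122) = −22·(ω_p−ω_arm)  ⇒  ω_p−ω_arm = -3237/2684
scale: ω_p−ω_arm = -3237/2684 × 106 rpm = -127.8398 rpm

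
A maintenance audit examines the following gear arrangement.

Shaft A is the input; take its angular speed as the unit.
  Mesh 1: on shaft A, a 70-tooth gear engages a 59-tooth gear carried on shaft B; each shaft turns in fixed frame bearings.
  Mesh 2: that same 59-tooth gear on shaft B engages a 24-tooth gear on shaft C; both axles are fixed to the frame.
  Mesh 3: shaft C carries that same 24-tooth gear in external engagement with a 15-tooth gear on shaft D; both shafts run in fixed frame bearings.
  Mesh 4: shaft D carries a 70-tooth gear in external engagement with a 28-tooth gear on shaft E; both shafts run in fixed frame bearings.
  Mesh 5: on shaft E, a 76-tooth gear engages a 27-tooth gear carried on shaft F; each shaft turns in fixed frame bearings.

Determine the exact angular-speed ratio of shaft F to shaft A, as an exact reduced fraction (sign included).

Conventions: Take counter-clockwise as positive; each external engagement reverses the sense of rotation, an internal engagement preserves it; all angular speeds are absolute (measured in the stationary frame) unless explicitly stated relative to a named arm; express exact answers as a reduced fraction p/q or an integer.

-2660/81

class = fixed-axis compound train [5 meshes; 5 ratios multiply, 5 sense flips]
mesh 1 [70T→59T]: running ratio 70/59, sense −
mesh 2 [59T→24T]: running ratio 35/12, sense +
mesh 3 [24T→15T]: running ratio 14/3, sense −
mesh 4 [70T→28T]: running ratio 35/3, sense +
mesh 5 [76T→27T]: running ratio 2660/81, sense −
ω_out/ω_in = -2660/81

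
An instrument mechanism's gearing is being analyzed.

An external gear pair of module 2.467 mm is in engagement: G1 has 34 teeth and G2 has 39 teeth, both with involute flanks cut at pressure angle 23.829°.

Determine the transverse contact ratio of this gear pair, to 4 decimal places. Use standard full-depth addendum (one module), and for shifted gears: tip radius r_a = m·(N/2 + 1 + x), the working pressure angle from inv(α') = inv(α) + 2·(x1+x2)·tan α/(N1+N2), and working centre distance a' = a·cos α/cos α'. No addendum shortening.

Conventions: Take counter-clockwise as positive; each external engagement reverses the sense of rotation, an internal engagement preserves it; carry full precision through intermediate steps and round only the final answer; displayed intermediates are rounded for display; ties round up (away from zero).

single-mesh involute tooth geometry (34T engaging 39T at module 2.467)
base radii: r_b1 = 38.363922, r_b2 = 44.005676
tip radii: r_a1 = 44.406000, r_a2 = 50.573500
no profile shift: α' = α, a' = a
action lengths: √(r_a1²−r_b1²) = 22.362967, √(r_a2²−r_b2²) = 24.923471
base pitch p_b = π·m·cos α = 7.089636
CR = (22.362967 + 24.923471 − 90.045500·sin 23.82900°)/7.089636 = 1.538486
contact ratio ≈ 1.5385

1.5385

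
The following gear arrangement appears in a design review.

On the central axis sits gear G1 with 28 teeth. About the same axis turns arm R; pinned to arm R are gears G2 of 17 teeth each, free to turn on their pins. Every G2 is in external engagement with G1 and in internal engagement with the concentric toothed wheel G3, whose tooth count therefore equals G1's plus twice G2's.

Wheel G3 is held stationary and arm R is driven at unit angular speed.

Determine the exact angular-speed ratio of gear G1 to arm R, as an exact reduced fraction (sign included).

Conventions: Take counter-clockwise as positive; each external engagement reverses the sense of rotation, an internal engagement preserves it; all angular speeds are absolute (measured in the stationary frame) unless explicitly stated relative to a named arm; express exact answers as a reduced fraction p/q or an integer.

class = planetary set [G3 = 28+2·17 = 62; Willis about the carrier]
ring teeth: 28 + 2·17 = 62
28(ω_sun−ω_arm) = −62(ω_ring−ω_arm),  ω_ring = 0, ω_arm = 1
ω_sun = 1 − (62/28)(0−1) = 45/14
ω_out/ω_in = 45/14

45/14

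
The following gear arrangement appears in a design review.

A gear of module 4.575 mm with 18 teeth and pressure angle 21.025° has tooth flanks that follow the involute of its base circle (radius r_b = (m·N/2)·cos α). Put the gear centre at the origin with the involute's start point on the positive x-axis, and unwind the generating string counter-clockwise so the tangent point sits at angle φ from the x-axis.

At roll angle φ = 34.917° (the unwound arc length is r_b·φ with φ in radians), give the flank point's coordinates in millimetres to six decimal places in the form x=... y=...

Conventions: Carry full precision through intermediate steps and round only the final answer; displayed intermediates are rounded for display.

topology: single-mesh involute geometry — m = 4.575, N = 18
pitch radius r_p = m·N/2 = 4.575·18/2 = 41.175000
base radius r_b = r_p·cos α = 41.175000·cos 21.025° = 38.433732
roll angle φ = 34.917° = 0.60941661 rad
x = r_b·(cos φ + φ·sin φ) = 44.921560
y = r_b·(sin φ − φ·cos φ) = 2.793306

x=44.921560 y=2.793306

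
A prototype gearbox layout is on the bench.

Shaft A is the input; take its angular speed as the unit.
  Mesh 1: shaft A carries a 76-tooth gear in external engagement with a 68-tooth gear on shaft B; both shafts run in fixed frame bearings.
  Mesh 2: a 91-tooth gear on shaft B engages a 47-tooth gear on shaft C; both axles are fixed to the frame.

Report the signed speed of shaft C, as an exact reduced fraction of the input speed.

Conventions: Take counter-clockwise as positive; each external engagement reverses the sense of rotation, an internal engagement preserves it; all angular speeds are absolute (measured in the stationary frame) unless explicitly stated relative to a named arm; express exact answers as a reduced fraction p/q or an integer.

1729/799

2-mesh fixed-axis compound train (all bearings frame-fixed)
mesh 1 [76T→68T]: |ω|/ω_in = 1×76/68 = 19/17, sense flips to −
mesh 2 [91T→47T]: |ω|/ω_in = (19/17)×91/47 = 1729/799, sense flips to +
signed output speed (× input speed) = 1729/799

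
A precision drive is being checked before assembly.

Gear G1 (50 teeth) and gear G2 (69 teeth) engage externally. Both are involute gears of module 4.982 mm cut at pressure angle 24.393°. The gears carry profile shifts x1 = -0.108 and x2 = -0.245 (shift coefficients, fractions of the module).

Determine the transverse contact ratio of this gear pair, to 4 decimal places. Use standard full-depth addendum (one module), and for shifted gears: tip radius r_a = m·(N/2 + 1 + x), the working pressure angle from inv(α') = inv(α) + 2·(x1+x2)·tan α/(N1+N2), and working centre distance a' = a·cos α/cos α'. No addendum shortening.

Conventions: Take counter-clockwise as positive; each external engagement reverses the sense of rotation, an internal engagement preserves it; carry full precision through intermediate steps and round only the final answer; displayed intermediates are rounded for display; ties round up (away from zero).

topology: single-mesh involute geometry — m = 4.982, 50T/69T pair
base radii: r_b1 = 113.431935, r_b2 = 156.536071
tip radii: r_a1 = 128.993944, r_a2 = 175.640410
inv(α') = inv(24.393°) + 2·(-0.108-0.245)·tan α/(50+69) = 0.02504430  ⇒  α' = 23.61582°
a' = a·cos α / cos α' = 296.4290·cos 24.393°/cos 23.61582° = 294.643790
action lengths: √(r_a1²−r_b1²) = 61.421769, √(r_a2²−r_b2²) = 79.661862
base pitch p_b = π·m·cos α = 14.254277
CR = (61.421769 + 79.661862 − 294.643790·sin 23.61582°)/14.254277 = 1.616969
contact ratio ≈ 1.6170

1.6170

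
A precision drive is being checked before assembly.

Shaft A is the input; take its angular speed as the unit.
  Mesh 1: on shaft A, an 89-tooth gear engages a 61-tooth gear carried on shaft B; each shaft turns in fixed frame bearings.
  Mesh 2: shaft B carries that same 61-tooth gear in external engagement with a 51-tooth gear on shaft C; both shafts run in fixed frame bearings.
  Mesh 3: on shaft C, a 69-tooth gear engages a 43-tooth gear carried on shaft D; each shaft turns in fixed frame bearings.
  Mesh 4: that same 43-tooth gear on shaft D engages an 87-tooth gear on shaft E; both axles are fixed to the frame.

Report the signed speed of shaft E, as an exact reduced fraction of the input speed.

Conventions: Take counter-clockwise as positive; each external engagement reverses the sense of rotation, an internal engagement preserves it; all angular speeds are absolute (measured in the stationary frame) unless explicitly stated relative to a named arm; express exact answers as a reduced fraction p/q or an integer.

2047/1479

4-mesh fixed-axis compound train (all bearings frame-fixed)
mesh 1 [89T→61T]: |ω|/ω_in = 1×89/61 = 89/61, sense flips to −
mesh 2 [61T→51T]: |ω|/ω_in = (89/61)×61/51 = 89/51, sense flips to +
mesh 3 [69T→43T]: |ω|/ω_in = (89/51)×69/43 = 2047/731, sense flips to −
mesh 4 [43T→87T]: |ω|/ω_in = (2047/731)×43/87 = 2047/1479, sense flips to +
signed output speed (× input speed) = 2047/1479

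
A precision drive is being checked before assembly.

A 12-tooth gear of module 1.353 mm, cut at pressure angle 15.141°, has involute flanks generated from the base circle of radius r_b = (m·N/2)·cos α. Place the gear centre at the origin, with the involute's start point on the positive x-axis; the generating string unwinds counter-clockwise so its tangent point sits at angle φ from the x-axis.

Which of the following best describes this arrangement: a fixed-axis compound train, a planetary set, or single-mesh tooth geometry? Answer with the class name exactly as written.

recognized (one wheel, involute flank): single-mesh tooth geometry, m = 1.353, N = 12
classification: single-mesh tooth geometry

single-mesh tooth geometry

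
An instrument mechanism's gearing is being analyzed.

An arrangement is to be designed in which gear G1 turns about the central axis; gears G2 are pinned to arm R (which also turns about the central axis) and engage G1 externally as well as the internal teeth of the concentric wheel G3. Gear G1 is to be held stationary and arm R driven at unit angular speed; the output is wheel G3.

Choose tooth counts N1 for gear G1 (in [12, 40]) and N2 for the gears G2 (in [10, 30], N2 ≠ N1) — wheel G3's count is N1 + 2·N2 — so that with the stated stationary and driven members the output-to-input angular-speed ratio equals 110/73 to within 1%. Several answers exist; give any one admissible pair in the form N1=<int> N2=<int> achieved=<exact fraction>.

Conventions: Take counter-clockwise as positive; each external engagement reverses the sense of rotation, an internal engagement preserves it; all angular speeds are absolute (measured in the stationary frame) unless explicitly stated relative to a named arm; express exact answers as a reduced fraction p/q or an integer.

design class (target 110/73): planetary set
Willis with ω_sun = 0: ω_ring/ω_arm = (N1+N3)/N3; set equal to 110/73  ⇒  N3/N1 = 1/(110/73 − 1) = 73/37
N3 = N1 + 2·N2  ⇒  N2/N1 = (N3/N1 − 1)/2 = (73/37 − 1)/2 = 18/37
smallest multiple with N1 ≥ 12 and N2 ≥ 10: k = 1  ⇒  N1 = 1·37 = 37, N2 = 1·18 = 18 (N1 ≤ 40, N2 ≤ 30, N2 ≠ N1 ✓), N3 = 37 + 2·18 = 73
check: (N1+N3)/N3 with N1 = 37, N3 = 73 gives 110/73; |achieved − target| = 0 ≤ 11/730 ✓

N1=37 N2=18 achieved=110/73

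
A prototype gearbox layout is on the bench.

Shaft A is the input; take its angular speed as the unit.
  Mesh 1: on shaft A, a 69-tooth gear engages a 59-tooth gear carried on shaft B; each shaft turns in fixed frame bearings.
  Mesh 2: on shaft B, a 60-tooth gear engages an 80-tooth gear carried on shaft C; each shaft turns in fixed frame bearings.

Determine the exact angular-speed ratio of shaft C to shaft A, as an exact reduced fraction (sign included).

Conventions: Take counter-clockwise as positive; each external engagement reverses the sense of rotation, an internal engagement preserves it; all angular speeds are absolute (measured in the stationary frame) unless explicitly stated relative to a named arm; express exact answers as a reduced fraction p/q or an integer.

class = fixed-axis compound train [2 meshes; 2 ratios multiply, 2 sense flips]
mesh 1 [69T→59T]: running ratio 69/59, sense −
mesh 2 [60T→80T]: running ratio 207/236, sense +
ω_out/ω_in = 207/236

207/236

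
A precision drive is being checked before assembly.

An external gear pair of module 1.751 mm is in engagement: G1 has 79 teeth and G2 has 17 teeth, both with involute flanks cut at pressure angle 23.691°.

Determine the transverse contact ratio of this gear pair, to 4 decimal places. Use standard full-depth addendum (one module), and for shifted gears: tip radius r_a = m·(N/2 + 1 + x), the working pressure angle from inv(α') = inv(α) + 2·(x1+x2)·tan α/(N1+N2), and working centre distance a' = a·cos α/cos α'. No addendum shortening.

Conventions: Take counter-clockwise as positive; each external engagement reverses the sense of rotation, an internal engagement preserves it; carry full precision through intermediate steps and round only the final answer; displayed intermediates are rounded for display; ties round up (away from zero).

1.5218

topology: single-mesh involute geometry — m = 1.751, 79T/17T pair
base radii: r_b1 = 63.335712, r_b2 = 13.629204
tip radii: r_a1 = 70.915500, r_a2 = 16.634500
no profile shift: α' = α, a' = a
action lengths: √(r_a1²−r_b1²) = 31.899777, √(r_a2²−r_b2²) = 9.536844
base pitch p_b = π·m·cos α = 5.037342
CR = (31.899777 + 9.536844 − 84.048000·sin 23.69100°)/5.037342 = 1.521795
contact ratio ≈ 1.5218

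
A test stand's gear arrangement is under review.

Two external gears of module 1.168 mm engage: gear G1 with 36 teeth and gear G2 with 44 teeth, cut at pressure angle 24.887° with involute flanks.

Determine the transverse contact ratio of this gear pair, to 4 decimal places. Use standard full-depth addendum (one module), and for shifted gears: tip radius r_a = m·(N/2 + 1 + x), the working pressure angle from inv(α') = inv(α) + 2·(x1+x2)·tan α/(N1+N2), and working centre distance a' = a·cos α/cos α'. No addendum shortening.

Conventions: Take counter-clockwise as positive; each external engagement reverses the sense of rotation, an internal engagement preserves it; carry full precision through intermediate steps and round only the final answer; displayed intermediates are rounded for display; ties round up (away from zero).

single-mesh involute tooth geometry (36T engaging 44T at module 1.168)
base radii: r_b1 = 19.071701, r_b2 = 23.309857
tip radii: r_a1 = 22.192000, r_a2 = 26.864000
no profile shift: α' = α, a' = a
action lengths: √(r_a1²−r_b1²) = 11.347029, √(r_a2²−r_b2²) = 13.353841
base pitch p_b = π·m·cos α = 3.328640
CR = (11.347029 + 13.353841 − 46.720000·sin 24.88700°)/3.328640 = 1.514040
contact ratio ≈ 1.5140

1.5140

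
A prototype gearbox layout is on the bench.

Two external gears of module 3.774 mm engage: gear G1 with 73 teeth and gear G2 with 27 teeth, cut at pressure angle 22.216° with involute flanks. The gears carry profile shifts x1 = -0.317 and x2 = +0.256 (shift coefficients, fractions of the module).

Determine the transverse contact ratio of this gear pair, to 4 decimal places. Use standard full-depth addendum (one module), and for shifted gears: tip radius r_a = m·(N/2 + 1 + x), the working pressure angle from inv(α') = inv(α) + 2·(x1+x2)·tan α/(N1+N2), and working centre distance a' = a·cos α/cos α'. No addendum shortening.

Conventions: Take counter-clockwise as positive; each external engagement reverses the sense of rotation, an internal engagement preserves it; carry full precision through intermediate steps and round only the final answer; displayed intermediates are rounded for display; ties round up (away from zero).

single-mesh involute tooth geometry (73T engaging 27T at module 3.774)
base radii: r_b1 = 127.525059, r_b2 = 47.166803
tip radii: r_a1 = 140.328642, r_a2 = 55.689144
inv(α') = inv(22.216°) + 2·(-0.317+0.256)·tan α/(73+27) = 0.02017762  ⇒  α' = 22.04337°
a' = a·cos α / cos α' = 188.7000·cos 22.216°/cos 22.04337° = 188.468935
action lengths: √(r_a1²−r_b1²) = 58.561822, √(r_a2²−r_b2²) = 29.606984
base pitch p_b = π·m·cos α = 10.976213
CR = (58.561822 + 29.606984 − 188.468935·sin 22.04337°)/10.976213 = 1.588421
contact ratio ≈ 1.5884

1.5884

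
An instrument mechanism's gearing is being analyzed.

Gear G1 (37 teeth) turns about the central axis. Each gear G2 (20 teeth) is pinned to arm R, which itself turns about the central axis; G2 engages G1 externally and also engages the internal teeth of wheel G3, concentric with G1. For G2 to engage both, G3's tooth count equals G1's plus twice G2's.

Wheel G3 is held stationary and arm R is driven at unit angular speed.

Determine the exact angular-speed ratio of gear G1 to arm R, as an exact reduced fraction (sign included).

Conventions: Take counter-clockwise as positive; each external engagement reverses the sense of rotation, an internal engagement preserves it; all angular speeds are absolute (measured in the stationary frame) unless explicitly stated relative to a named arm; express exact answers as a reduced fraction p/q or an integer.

topology: planetary set — G1 37T / G2 20T / G3 77T, arm = carrier (Willis)
ring teeth: 37 + 2·20 = 77
37(ω_sun−ω_arm) = −77(ω_ring−ω_arm),  ω_ring = 0, ω_arm = 1
ω_sun = 1 − (77/37)(0−1) = 114/37
ω_out/ω_in = 114/37

114/37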